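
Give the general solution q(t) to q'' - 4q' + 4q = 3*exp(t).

Characteristic equation r² - 4r + 4 = 0 has discriminant (-4)² - 4·(4) = 0, so r = 2 is a repeated root.
Hence q_h = (C1 + C2*t)*exp(2*t).
Try q_p = A*exp(t). Substituting into the equation and dividing by exp(t) gives A = 3, so q_p = 3*exp(t).

q = 3*exp(t) + C1*exp(2*t) + C2*t*exp(2*t)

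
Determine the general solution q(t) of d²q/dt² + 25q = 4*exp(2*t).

q = 4*exp(2*t)/29 + C1*cos(5*t) + C2*sin(5*t)

Characteristic equation r² + 25 = 0 has discriminant (0)² - 4·(25) = -100 < 0, so r = ± 5i.
Hence q_h = C1*cos(5*t) + C2*sin(5*t).
Try q_p = A*exp(2*t). Substituting into the equation and dividing by exp(2*t) gives A = 4/29, so q_p = 4*exp(2*t)/29.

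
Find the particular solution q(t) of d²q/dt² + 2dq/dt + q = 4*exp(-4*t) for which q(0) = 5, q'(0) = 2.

Characteristic equation r² + 2r + 1 = 0 has discriminant (2)² - 4·(1) = 0, so r = -1 is a repeated root.
Hence q_h = (C1 + C2*t)*exp(-t).
Try q_p = A*exp(-4*t). Substituting into the equation and dividing by exp(-4*t) gives A = 4/9, so q_p = 4*exp(-4*t)/9.
General solution: q = 4*exp(-4*t)/9 + C1*exp(-t) + C2*t*exp(-t).
Apply the initial conditions: q(0) = 4/9 + C1 = 5 and q'(0) = -16/9 + C2 - C1 = 2. Solving gives C1 = 41/9, C2 = 25/3.

q = 4*exp(-4*t)/9 + 41*exp(-t)/9 + 25*t*exp(-t)/3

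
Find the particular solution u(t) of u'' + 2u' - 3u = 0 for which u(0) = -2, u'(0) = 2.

u = -exp(t) - exp(-3*t)

Characteristic equation r² + 2r - 3 = 0 factors as (r + 3)(r - 1) = 0, so r = -3, 1.
Hence u_h = C1*exp(-3*t) + C2*exp(t).
Apply the initial conditions: u(0) = C1 + C2 = -2 and u'(0) = C2 - 3*C1 = 2. Solving gives C1 = -1, C2 = -1.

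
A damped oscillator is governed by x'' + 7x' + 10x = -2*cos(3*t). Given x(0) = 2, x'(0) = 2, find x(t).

x = -107*exp(-5*t)/51 - 21*sin(3*t)/221 - cos(3*t)/221 + 160*exp(-2*t)/39

Characteristic equation r² + 7r + 10 = 0 factors as (r + 5)(r + 2) = 0, so r = -5, -2.
Hence x_h = C1*exp(-5*t) + C2*exp(-2*t).
Try x_p = A*cos(3*t) + B*sin(3*t). Substituting and equating the coefficients of cos(3t) and sin(3t) gives A = -1/221, B = -21/221, so x_p = -21*sin(3*t)/221 - cos(3*t)/221.
General solution: x = -21*sin(3*t)/221 - cos(3*t)/221 + C1*exp(-5*t) + C2*exp(-2*t).
Apply the initial conditions: x(0) = -1/221 + C1 + C2 = 2 and x'(0) = -63/221 - 5*C1 - 2*C2 = 2. Solving gives C1 = -107/51, C2 = 160/39.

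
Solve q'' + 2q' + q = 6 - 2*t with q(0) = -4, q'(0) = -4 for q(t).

Characteristic equation r² + 2r + 1 = 0 has discriminant (2)² - 4·(1) = 0, so r = -1 is a repeated root.
Hence q_h = (C1 + C2*t)*exp(-t).
For the particular solution try q_p = A0 + A1*t. Substituting and matching coefficients of each power of t gives A0 = 10, A1 = -2, so q_p = 10 - 2*t.
General solution: q = 10 - 2*t + C1*exp(-t) + C2*t*exp(-t).
Apply the initial conditions: q(0) = 10 + C1 = -4 and q'(0) = -2 + C2 - C1 = -4. Solving gives C1 = -14, C2 = -16.

q = 10 - 14*exp(-t) - 2*t - 16*t*exp(-t)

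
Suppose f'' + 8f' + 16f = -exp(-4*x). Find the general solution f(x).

f = C1*exp(-4*x) - x**2*exp(-4*x)/2 + C2*x*exp(-4*x)

Characteristic equation r² + 8r + 16 = 0 has discriminant (8)² - 4·(16) = 0, so r = -4 is a repeated root.
Hence f_h = (C1 + C2*x)*exp(-4*x).
Since exp(-4*x) solves the homogeneous equation (r = -4 is a root of multiplicity 2), multiply the trial by x^2. Try f_p = A*x^2*exp(-4*x). Substituting into the equation and dividing by exp(-4*x) gives A = -1/2, so f_p = -x^2*exp(-4*x)/2.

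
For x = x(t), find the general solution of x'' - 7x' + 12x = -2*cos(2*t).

x = -4*cos(2*t)/65 + 7*sin(2*t)/65 + C1*exp(3*t) + C2*exp(4*t)

Characteristic equation r² - 7r + 12 = 0 factors as (r - 3)(r - 4) = 0, so r = 3, 4.
Hence x_h = C1*exp(3*t) + C2*exp(4*t).
Try x_p = A*cos(2*t) + B*sin(2*t). Substituting and equating the coefficients of cos(2t) and sin(2t) gives A = -4/65, B = 7/65, so x_p = -4*cos(2*t)/65 + 7*sin(2*t)/65.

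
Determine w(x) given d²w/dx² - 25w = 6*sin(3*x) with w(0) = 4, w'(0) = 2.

Characteristic equation r² - 25 = 0 factors as (r + 5)(r - 5) = 0, so r = -5, 5.
Hence w_h = C1*exp(-5*x) + C2*exp(5*x).
Try w_p = A*cos(3*x) + B*sin(3*x). Substituting and equating the coefficients of cos(3x) and sin(3x) gives A = 0, B = -3/17, so w_p = -3*sin(3*x)/17.
General solution: w = -3*sin(3*x)/17 + C1*exp(-5*x) + C2*exp(5*x).
Apply the initial conditions: w(0) = C1 + C2 = 4 and w'(0) = -9/17 - 5*C1 + 5*C2 = 2. Solving gives C1 = 297/170, C2 = 383/170.

w = -3*sin(3*x)/17 + 297*exp(-5*x)/170 + 383*exp(5*x)/170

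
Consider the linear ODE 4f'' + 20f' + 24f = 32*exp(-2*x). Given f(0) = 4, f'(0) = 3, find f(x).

f = -3*exp(-3*x) + 7*exp(-2*x) + 8*x*exp(-2*x)

Divide through by 4: f'' + 5f' + 6f = 8*exp(-2*x).
Characteristic equation r² + 5r + 6 = 0 factors as (r + 3)(r + 2) = 0, so r = -3, -2.
Hence f_h = C1*exp(-3*x) + C2*exp(-2*x).
Since exp(-2*x) solves the homogeneous equation (r = -2 is a root of multiplicity 1), multiply the trial by x. Try f_p = A*x*exp(-2*x). Substituting into the equation and dividing by exp(-2*x) gives A = 8, so f_p = 8*x*exp(-2*x).
General solution: f = C1*exp(-3*x) + C2*exp(-2*x) + 8*x*exp(-2*x).
Apply the initial conditions: f(0) = C1 + C2 = 4 and f'(0) = 8 - 3*C1 - 2*C2 = 3. Solving gives C1 = -3, C2 = 7.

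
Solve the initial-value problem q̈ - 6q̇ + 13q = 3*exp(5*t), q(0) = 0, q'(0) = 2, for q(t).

Characteristic equation r² - 6r + 13 = 0 has discriminant (-6)² - 4·(13) = -16 < 0, so r = 3 ± 2i.
Hence q_h = C1*cos(2*t)*exp(3*t) + C2*exp(3*t)*sin(2*t).
Try q_p = A*exp(5*t). Substituting into the equation and dividing by exp(5*t) gives A = 3/8, so q_p = 3*exp(5*t)/8.
General solution: q = 3*exp(5*t)/8 + C1*cos(2*t)*exp(3*t) + C2*exp(3*t)*sin(2*t).
Apply the initial conditions: q(0) = 3/8 + C1 = 0 and q'(0) = 15/8 + 2*C2 + 3*C1 = 2. Solving gives C1 = -3/8, C2 = 5/8.

q = 3*exp(5*t)/8 - 3*cos(2*t)*exp(3*t)/8 + 5*exp(3*t)*sin(2*t)/8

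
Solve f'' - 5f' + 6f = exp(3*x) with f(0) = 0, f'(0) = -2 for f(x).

f = -3*exp(3*x) + 3*exp(2*x) + x*exp(3*x)

Characteristic equation r² - 5r + 6 = 0 factors as (r - 2)(r - 3) = 0, so r = 2, 3.
Hence f_h = C1*exp(2*x) + C2*exp(3*x).
Since exp(3*x) solves the homogeneous equation (r = 3 is a root of multiplicity 1), multiply the trial by x. Try f_p = A*x*exp(3*x). Substituting into the equation and dividing by exp(3*x) gives A = 1, so f_p = x*exp(3*x).
General solution: f = C1*exp(2*x) + C2*exp(3*x) + x*exp(3*x).
Apply the initial conditions: f(0) = C1 + C2 = 0 and f'(0) = 1 + 2*C1 + 3*C2 = -2. Solving gives C1 = 3, C2 = -3.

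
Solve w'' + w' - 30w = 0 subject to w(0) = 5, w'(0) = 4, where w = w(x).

Characteristic equation r² + r - 30 = 0 factors as (r - 5)(r + 6) = 0, so r = 5, -6.
Hence w_h = C1*exp(5*x) + C2*exp(-6*x).
Apply the initial conditions: w(0) = C1 + C2 = 5 and w'(0) = -6*C2 + 5*C1 = 4. Solving gives C1 = 34/11, C2 = 21/11.

w = 21*exp(-6*x)/11 + 34*exp(5*x)/11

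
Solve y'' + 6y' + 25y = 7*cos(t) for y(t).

Characteristic equation r² + 6r + 25 = 0 has discriminant (6)² - 4·(25) = -64 < 0, so r = -3 ± 4i.
Hence y_h = C1*cos(4*t)*exp(-3*t) + C2*exp(-3*t)*sin(4*t).
Try y_p = A*cos(t) + B*sin(t). Substituting and equating the coefficients of cos(t) and sin(t) gives A = 14/51, B = 7/102, so y_p = 7*sin(t)/102 + 14*cos(t)/51.

y = 7*sin(t)/102 + 14*cos(t)/51 + C1*cos(4*t)*exp(-3*t) + C2*exp(-3*t)*sin(4*t)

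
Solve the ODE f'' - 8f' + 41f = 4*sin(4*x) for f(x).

f = 100*sin(4*x)/1649 + 128*cos(4*x)/1649 + C1*cos(5*x)*exp(4*x) + C2*exp(4*x)*sin(5*x)

Characteristic equation r² - 8r + 41 = 0 has discriminant (-8)² - 4·(41) = -100 < 0, so r = 4 ± 5i.
Hence f_h = C1*cos(5*x)*exp(4*x) + C2*exp(4*x)*sin(5*x).
Try f_p = A*cos(4*x) + B*sin(4*x). Substituting and equating the coefficients of cos(4x) and sin(4x) gives A = 128/1649, B = 100/1649, so f_p = 100*sin(4*x)/1649 + 128*cos(4*x)/1649.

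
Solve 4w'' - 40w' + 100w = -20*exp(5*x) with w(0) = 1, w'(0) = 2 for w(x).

Divide through by 4: w'' - 10w' + 25w = -5*exp(5*x).
Characteristic equation r² - 10r + 25 = 0 has discriminant (-10)² - 4·(25) = 0, so r = 5 is a repeated root.
Hence w_h = (C1 + C2*x)*exp(5*x).
Since exp(5*x) solves the homogeneous equation (r = 5 is a root of multiplicity 2), multiply the trial by x^2. Try w_p = A*x^2*exp(5*x). Substituting into the equation and dividing by exp(5*x) gives A = -5/2, so w_p = -5*x^2*exp(5*x)/2.
General solution: w = C1*exp(5*x) - 5*x^2*exp(5*x)/2 + C2*x*exp(5*x).
Apply the initial conditions: w(0) = C1 = 1 and w'(0) = C2 + 5*C1 = 2. Solving gives C1 = 1, C2 = -3.

w = -3*x*exp(5*x) - 5*x**2*exp(5*x)/2 + exp(5*x)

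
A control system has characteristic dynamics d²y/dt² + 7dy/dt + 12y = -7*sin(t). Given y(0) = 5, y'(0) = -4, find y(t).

Characteristic equation r² + 7r + 12 = 0 factors as (r + 4)(r + 3) = 0, so r = -4, -3.
Hence y_h = C1*exp(-4*t) + C2*exp(-3*t).
Try y_p = A*cos(t) + B*sin(t). Substituting and equating the coefficients of cos(t) and sin(t) gives A = 49/170, B = -77/170, so y_p = -77*sin(t)/170 + 49*cos(t)/170.
General solution: y = -77*sin(t)/170 + 49*cos(t)/170 + C1*exp(-4*t) + C2*exp(-3*t).
Apply the initial conditions: y(0) = 49/170 + C1 + C2 = 5 and y'(0) = -77/170 - 4*C1 - 3*C2 = -4. Solving gives C1 = -180/17, C2 = 153/10.

y = -180*exp(-4*t)/17 - 77*sin(t)/170 + 49*cos(t)/170 + 153*exp(-3*t)/10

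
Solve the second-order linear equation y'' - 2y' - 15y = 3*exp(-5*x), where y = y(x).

Characteristic equation r² - 2r - 15 = 0 factors as (r + 3)(r - 5) = 0, so r = -3, 5.
Hence y_h = C1*exp(-3*x) + C2*exp(5*x).
Try y_p = A*exp(-5*x). Substituting into the equation and dividing by exp(-5*x) gives A = 3/20, so y_p = 3*exp(-5*x)/20.

y = 3*exp(-5*x)/20 + C1*exp(-3*x) + C2*exp(5*x)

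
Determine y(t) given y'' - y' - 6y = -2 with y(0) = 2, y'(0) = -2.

y = 1/3 + 4*exp(3*t)/15 + 7*exp(-2*t)/5

Characteristic equation r² - r - 6 = 0 factors as (r - 3)(r + 2) = 0, so r = 3, -2.
Hence y_h = C1*exp(3*t) + C2*exp(-2*t).
For the particular solution try y_p = A0. Substituting and matching coefficients of each power of t gives A0 = 1/3, so y_p = 1/3.
General solution: y = 1/3 + C1*exp(3*t) + C2*exp(-2*t).
Apply the initial conditions: y(0) = 1/3 + C1 + C2 = 2 and y'(0) = -2*C2 + 3*C1 = -2. Solving gives C1 = 4/15, C2 = 7/5.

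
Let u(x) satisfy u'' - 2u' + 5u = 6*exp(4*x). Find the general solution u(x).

Characteristic equation r² - 2r + 5 = 0 has discriminant (-2)² - 4·(5) = -16 < 0, so r = 1 ± 2i.
Hence u_h = C1*cos(2*x)*exp(x) + C2*exp(x)*sin(2*x).
Try u_p = A*exp(4*x). Substituting into the equation and dividing by exp(4*x) gives A = 6/13, so u_p = 6*exp(4*x)/13.

u = 6*exp(4*x)/13 + C1*cos(2*x)*exp(x) + C2*exp(x)*sin(2*x)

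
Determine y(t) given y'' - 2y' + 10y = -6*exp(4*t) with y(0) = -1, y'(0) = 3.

Characteristic equation r² - 2r + 10 = 0 has discriminant (-2)² - 4·(10) = -36 < 0, so r = 1 ± 3i.
Hence y_h = C1*cos(3*t)*exp(t) + C2*exp(t)*sin(3*t).
Try y_p = A*exp(4*t). Substituting into the equation and dividing by exp(4*t) gives A = -1/3, so y_p = -exp(4*t)/3.
General solution: y = -exp(4*t)/3 + C1*cos(3*t)*exp(t) + C2*exp(t)*sin(3*t).
Apply the initial conditions: y(0) = -1/3 + C1 = -1 and y'(0) = -4/3 + C1 + 3*C2 = 3. Solving gives C1 = -2/3, C2 = 5/3.

y = -exp(4*t)/3 - 2*cos(3*t)*exp(t)/3 + 5*exp(t)*sin(3*t)/3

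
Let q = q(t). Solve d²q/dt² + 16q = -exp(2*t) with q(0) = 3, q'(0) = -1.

q = -9*sin(4*t)/40 - exp(2*t)/20 + 61*cos(4*t)/20

Characteristic equation r² + 16 = 0 has discriminant (0)² - 4·(16) = -64 < 0, so r = ± 4i.
Hence q_h = C1*cos(4*t) + C2*sin(4*t).
Try q_p = A*exp(2*t). Substituting into the equation and dividing by exp(2*t) gives A = -1/20, so q_p = -exp(2*t)/20.
General solution: q = -exp(2*t)/20 + C1*cos(4*t) + C2*sin(4*t).
Apply the initial conditions: q(0) = -1/20 + C1 = 3 and q'(0) = -1/10 + 4*C2 = -1. Solving gives C1 = 61/20, C2 = -9/40.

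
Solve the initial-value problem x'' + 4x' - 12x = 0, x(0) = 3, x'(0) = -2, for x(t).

Characteristic equation r² + 4r - 12 = 0 factors as (r + 6)(r - 2) = 0, so r = -6, 2.
Hence x_h = C1*exp(-6*t) + C2*exp(2*t).
Apply the initial conditions: x(0) = C1 + C2 = 3 and x'(0) = -6*C1 + 2*C2 = -2. Solving gives C1 = 1, C2 = 2.

x = 2*exp(2*t) + exp(-6*t)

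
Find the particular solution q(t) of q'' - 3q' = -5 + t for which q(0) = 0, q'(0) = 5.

Characteristic equation r² - 3r = 0 factors as (r - 3)r = 0, so r = 3, 0.
Hence q_h = C1*exp(3*t) + C2.
Since 0 is a characteristic root (multiplicity 1), multiply the polynomial trial by t: try q_p = t*(A0 + A1*t). Substituting and matching coefficients of each power of t gives A0 = 14/9, A1 = -1/6, so q_p = -t^2/6 + 14*t/9.
General solution: q = C2 - t^2/6 + 14*t/9 + C1*exp(3*t).
Apply the initial conditions: q(0) = C1 + C2 = 0 and q'(0) = 14/9 + 3*C1 = 5. Solving gives C1 = 31/27, C2 = -31/27.

q = -31/27 - t**2/6 + 14*t/9 + 31*exp(3*t)/27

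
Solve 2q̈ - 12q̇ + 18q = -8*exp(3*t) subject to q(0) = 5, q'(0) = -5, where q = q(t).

Divide through by 2: q'' - 6q' + 9q = -4*exp(3*t).
Characteristic equation r² - 6r + 9 = 0 has discriminant (-6)² - 4·(9) = 0, so r = 3 is a repeated root.
Hence q_h = (C1 + C2*t)*exp(3*t).
Since exp(3*t) solves the homogeneous equation (r = 3 is a root of multiplicity 2), multiply the trial by t^2. Try q_p = A*t^2*exp(3*t). Substituting into the equation and dividing by exp(3*t) gives A = -2, so q_p = -2*t^2*exp(3*t).
General solution: q = C1*exp(3*t) - 2*t^2*exp(3*t) + C2*t*exp(3*t).
Apply the initial conditions: q(0) = C1 = 5 and q'(0) = C2 + 3*C1 = -5. Solving gives C1 = 5, C2 = -20.

q = 5*exp(3*t) - 20*t*exp(3*t) - 2*t**2*exp(3*t)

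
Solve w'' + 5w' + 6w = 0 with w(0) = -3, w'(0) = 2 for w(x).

w = -7*exp(-2*x) + 4*exp(-3*x)

Characteristic equation r² + 5r + 6 = 0 factors as (r + 3)(r + 2) = 0, so r = -3, -2.
Hence w_h = C1*exp(-3*x) + C2*exp(-2*x).
Apply the initial conditions: w(0) = C1 + C2 = -3 and w'(0) = -3*C1 - 2*C2 = 2. Solving gives C1 = 4, C2 = -7.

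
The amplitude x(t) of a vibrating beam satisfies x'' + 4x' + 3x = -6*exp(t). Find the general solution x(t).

Characteristic equation r² + 4r + 3 = 0 factors as (r + 3)(r + 1) = 0, so r = -3, -1.
Hence x_h = C1*exp(-3*t) + C2*exp(-t).
Try x_p = A*exp(t). Substituting into the equation and dividing by exp(t) gives A = -3/4, so x_p = -3*exp(t)/4.

x = -3*exp(t)/4 + C1*exp(-3*t) + C2*exp(-t)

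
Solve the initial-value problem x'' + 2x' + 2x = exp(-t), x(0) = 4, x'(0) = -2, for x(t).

x = 2*exp(-t)*sin(t) + 3*cos(t)*exp(-t) + exp(-t)

Characteristic equation r² + 2r + 2 = 0 has discriminant (2)² - 4·(2) = -4 < 0, so r = -1 ± i.
Hence x_h = C1*cos(t)*exp(-t) + C2*exp(-t)*sin(t).
Try x_p = A*exp(-t). Substituting into the equation and dividing by exp(-t) gives A = 1, so x_p = exp(-t).
General solution: x = C1*cos(t)*exp(-t) + C2*exp(-t)*sin(t) + exp(-t).
Apply the initial conditions: x(0) = 1 + C1 = 4 and x'(0) = -1 + C2 - C1 = -2. Solving gives C1 = 3, C2 = 2.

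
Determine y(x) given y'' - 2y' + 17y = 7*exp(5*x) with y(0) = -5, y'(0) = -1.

Characteristic equation r² - 2r + 17 = 0 has discriminant (-2)² - 4·(17) = -64 < 0, so r = 1 ± 4i.
Hence y_h = C1*cos(4*x)*exp(x) + C2*exp(x)*sin(4*x).
Try y_p = A*exp(5*x). Substituting into the equation and dividing by exp(5*x) gives A = 7/32, so y_p = 7*exp(5*x)/32.
General solution: y = 7*exp(5*x)/32 + C1*cos(4*x)*exp(x) + C2*exp(x)*sin(4*x).
Apply the initial conditions: y(0) = 7/32 + C1 = -5 and y'(0) = 35/32 + C1 + 4*C2 = -1. Solving gives C1 = -167/32, C2 = 25/32.

y = 7*exp(5*x)/32 - 167*cos(4*x)*exp(x)/32 + 25*exp(x)*sin(4*x)/32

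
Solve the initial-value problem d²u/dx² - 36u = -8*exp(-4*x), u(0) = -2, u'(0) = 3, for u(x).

Characteristic equation r² - 36 = 0 factors as (r + 6)(r - 6) = 0, so r = -6, 6.
Hence u_h = C1*exp(-6*x) + C2*exp(6*x).
Try u_p = A*exp(-4*x). Substituting into the equation and dividing by exp(-4*x) gives A = 2/5, so u_p = 2*exp(-4*x)/5.
General solution: u = 2*exp(-4*x)/5 + C1*exp(-6*x) + C2*exp(6*x).
Apply the initial conditions: u(0) = 2/5 + C1 + C2 = -2 and u'(0) = -8/5 - 6*C1 + 6*C2 = 3. Solving gives C1 = -19/12, C2 = -49/60.

u = -49*exp(6*x)/60 - 19*exp(-6*x)/12 + 2*exp(-4*x)/5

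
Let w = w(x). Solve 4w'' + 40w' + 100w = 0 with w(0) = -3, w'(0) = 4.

Divide through by 4: w'' + 10w' + 25w = 0.
Characteristic equation r² + 10r + 25 = 0 has discriminant (10)² - 4·(25) = 0, so r = -5 is a repeated root.
Hence w_h = (C1 + C2*x)*exp(-5*x).
Apply the initial conditions: w(0) = C1 = -3 and w'(0) = C2 - 5*C1 = 4. Solving gives C1 = -3, C2 = -11.

w = -3*exp(-5*x) - 11*x*exp(-5*x)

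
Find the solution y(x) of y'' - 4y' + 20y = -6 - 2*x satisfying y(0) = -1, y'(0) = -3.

y = -8/25 - x/10 - 77*exp(2*x)*sin(4*x)/200 - 17*cos(4*x)*exp(2*x)/25

Characteristic equation r² - 4r + 20 = 0 has discriminant (-4)² - 4·(20) = -64 < 0, so r = 2 ± 4i.
Hence y_h = C1*cos(4*x)*exp(2*x) + C2*exp(2*x)*sin(4*x).
For the particular solution try y_p = A0 + A1*x. Substituting and matching coefficients of each power of x gives A0 = -8/25, A1 = -1/10, so y_p = -8/25 - x/10.
General solution: y = -8/25 - x/10 + C1*cos(4*x)*exp(2*x) + C2*exp(2*x)*sin(4*x).
Apply the initial conditions: y(0) = -8/25 + C1 = -1 and y'(0) = -1/10 + 2*C1 + 4*C2 = -3. Solving gives C1 = -17/25, C2 = -77/200.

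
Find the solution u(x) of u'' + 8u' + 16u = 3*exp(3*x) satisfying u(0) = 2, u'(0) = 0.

u = 3*exp(3*x)/49 + 95*exp(-4*x)/49 + 53*x*exp(-4*x)/7

Characteristic equation r² + 8r + 16 = 0 has discriminant (8)² - 4·(16) = 0, so r = -4 is a repeated root.
Hence u_h = (C1 + C2*x)*exp(-4*x).
Try u_p = A*exp(3*x). Substituting into the equation and dividing by exp(3*x) gives A = 3/49, so u_p = 3*exp(3*x)/49.
General solution: u = 3*exp(3*x)/49 + C1*exp(-4*x) + C2*x*exp(-4*x).
Apply the initial conditions: u(0) = 3/49 + C1 = 2 and u'(0) = 9/49 + C2 - 4*C1 = 0. Solving gives C1 = 95/49, C2 = 53/7.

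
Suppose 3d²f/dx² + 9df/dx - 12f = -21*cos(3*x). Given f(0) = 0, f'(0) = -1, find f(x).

Divide through by 3: f'' + 3f' - 4f = -7*cos(3*x).
Characteristic equation r² + 3r - 4 = 0 factors as (r - 1)(r + 4) = 0, so r = 1, -4.
Hence f_h = C1*exp(x) + C2*exp(-4*x).
Try f_p = A*cos(3*x) + B*sin(3*x). Substituting and equating the coefficients of cos(3x) and sin(3x) gives A = 91/250, B = -63/250, so f_p = -63*sin(3*x)/250 + 91*cos(3*x)/250.
General solution: f = -63*sin(3*x)/250 + 91*cos(3*x)/250 + C1*exp(x) + C2*exp(-4*x).
Apply the initial conditions: f(0) = 91/250 + C1 + C2 = 0 and f'(0) = -189/250 + C1 - 4*C2 = -1. Solving gives C1 = -17/50, C2 = -3/125.

f = -63*sin(3*x)/250 - 17*exp(x)/50 - 3*exp(-4*x)/125 + 91*cos(3*x)/250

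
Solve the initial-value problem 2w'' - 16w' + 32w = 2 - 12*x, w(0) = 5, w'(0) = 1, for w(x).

Divide through by 2: w'' - 8w' + 16w = 1 - 6*x.
Characteristic equation r² - 8r + 16 = 0 has discriminant (-8)² - 4·(16) = 0, so r = 4 is a repeated root.
Hence w_h = (C1 + C2*x)*exp(4*x).
For the particular solution try w_p = A0 + A1*x. Substituting and matching coefficients of each power of x gives A0 = -1/8, A1 = -3/8, so w_p = -1/8 - 3*x/8.
General solution: w = -1/8 - 3*x/8 + C1*exp(4*x) + C2*x*exp(4*x).
Apply the initial conditions: w(0) = -1/8 + C1 = 5 and w'(0) = -3/8 + C2 + 4*C1 = 1. Solving gives C1 = 41/8, C2 = -153/8.

w = -1/8 - 3*x/8 + 41*exp(4*x)/8 - 153*x*exp(4*x)/8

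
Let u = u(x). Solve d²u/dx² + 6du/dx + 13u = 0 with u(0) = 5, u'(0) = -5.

Characteristic equation r² + 6r + 13 = 0 has discriminant (6)² - 4·(13) = -16 < 0, so r = -3 ± 2i.
Hence u_h = C1*cos(2*x)*exp(-3*x) + C2*exp(-3*x)*sin(2*x).
Apply the initial conditions: u(0) = C1 = 5 and u'(0) = -3*C1 + 2*C2 = -5. Solving gives C1 = 5, C2 = 5.

u = 5*cos(2*x)*exp(-3*x) + 5*exp(-3*x)*sin(2*x)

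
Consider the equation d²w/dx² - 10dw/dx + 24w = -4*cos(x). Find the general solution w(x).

Characteristic equation r² - 10r + 24 = 0 factors as (r - 4)(r - 6) = 0, so r = 4, 6.
Hence w_h = C1*exp(4*x) + C2*exp(6*x).
Try w_p = A*cos(x) + B*sin(x). Substituting and equating the coefficients of cos(x) and sin(x) gives A = -92/629, B = 40/629, so w_p = -92*cos(x)/629 + 40*sin(x)/629.

w = -92*cos(x)/629 + 40*sin(x)/629 + C1*exp(4*x) + C2*exp(6*x)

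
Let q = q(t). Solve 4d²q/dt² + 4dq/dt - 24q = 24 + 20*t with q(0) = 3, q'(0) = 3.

q = -41/36 - 5*t/6 + 8*exp(-3*t)/9 + 13*exp(2*t)/4

Divide through by 4: q'' + q' - 6q = 6 + 5*t.
Characteristic equation r² + r - 6 = 0 factors as (r - 2)(r + 3) = 0, so r = 2, -3.
Hence q_h = C1*exp(2*t) + C2*exp(-3*t).
For the particular solution try q_p = A0 + A1*t. Substituting and matching coefficients of each power of t gives A0 = -41/36, A1 = -5/6, so q_p = -41/36 - 5*t/6.
General solution: q = -41/36 - 5*t/6 + C1*exp(2*t) + C2*exp(-3*t).
Apply the initial conditions: q(0) = -41/36 + C1 + C2 = 3 and q'(0) = -5/6 - 3*C2 + 2*C1 = 3. Solving gives C1 = 13/4, C2 = 8/9.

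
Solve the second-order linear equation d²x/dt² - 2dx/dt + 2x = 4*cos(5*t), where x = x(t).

Characteristic equation r² - 2r + 2 = 0 has discriminant (-2)² - 4·(2) = -4 < 0, so r = 1 ± i.
Hence x_h = C1*cos(t)*exp(t) + C2*exp(t)*sin(t).
Try x_p = A*cos(5*t) + B*sin(5*t). Substituting and equating the coefficients of cos(5t) and sin(5t) gives A = -92/629, B = -40/629, so x_p = -92*cos(5*t)/629 - 40*sin(5*t)/629.

x = -92*cos(5*t)/629 - 40*sin(5*t)/629 + C1*cos(t)*exp(t) + C2*exp(t)*sin(t)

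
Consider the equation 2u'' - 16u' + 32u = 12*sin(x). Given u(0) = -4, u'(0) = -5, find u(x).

Divide through by 2: u'' - 8u' + 16u = 6*sin(x).
Characteristic equation r² - 8r + 16 = 0 has discriminant (-8)² - 4·(16) = 0, so r = 4 is a repeated root.
Hence u_h = (C1 + C2*x)*exp(4*x).
Try u_p = A*cos(x) + B*sin(x). Substituting and equating the coefficients of cos(x) and sin(x) gives A = 48/289, B = 90/289, so u_p = 48*cos(x)/289 + 90*sin(x)/289.
General solution: u = 48*cos(x)/289 + 90*sin(x)/289 + C1*exp(4*x) + C2*x*exp(4*x).
Apply the initial conditions: u(0) = 48/289 + C1 = -4 and u'(0) = 90/289 + C2 + 4*C1 = -5. Solving gives C1 = -1204/289, C2 = 193/17.

u = -1204*exp(4*x)/289 + 48*cos(x)/289 + 90*sin(x)/289 + 193*x*exp(4*x)/17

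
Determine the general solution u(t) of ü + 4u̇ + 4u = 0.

Characteristic equation r² + 4r + 4 = 0 has discriminant (4)² - 4·(4) = 0, so r = -2 is a repeated root.
Hence u_h = (C1 + C2*t)*exp(-2*t).

u = C1*exp(-2*t) + C2*t*exp(-2*t)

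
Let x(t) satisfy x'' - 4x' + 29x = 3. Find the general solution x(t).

Characteristic equation r² - 4r + 29 = 0 has discriminant (-4)² - 4·(29) = -100 < 0, so r = 2 ± 5i.
Hence x_h = C1*cos(5*t)*exp(2*t) + C2*exp(2*t)*sin(5*t).
For the particular solution try x_p = A0. Substituting and matching coefficients of each power of t gives A0 = 3/29, so x_p = 3/29.

x = 3/29 + C1*cos(5*t)*exp(2*t) + C2*exp(2*t)*sin(5*t)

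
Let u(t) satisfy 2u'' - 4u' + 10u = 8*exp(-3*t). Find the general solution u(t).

Divide through by 2: u'' - 2u' + 5u = 4*exp(-3*t).
Characteristic equation r² - 2r + 5 = 0 has discriminant (-2)² - 4·(5) = -16 < 0, so r = 1 ± 2i.
Hence u_h = C1*cos(2*t)*exp(t) + C2*exp(t)*sin(2*t).
Try u_p = A*exp(-3*t). Substituting into the equation and dividing by exp(-3*t) gives A = 1/5, so u_p = exp(-3*t)/5.

u = exp(-3*t)/5 + C1*cos(2*t)*exp(t) + C2*exp(t)*sin(2*t)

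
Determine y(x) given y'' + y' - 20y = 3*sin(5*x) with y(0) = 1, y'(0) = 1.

y = -27*sin(5*x)/410 - 3*cos(5*x)/410 + 3*exp(-5*x)/10 + 29*exp(4*x)/41

Characteristic equation r² + r - 20 = 0 factors as (r + 5)(r - 4) = 0, so r = -5, 4.
Hence y_h = C1*exp(-5*x) + C2*exp(4*x).
Try y_p = A*cos(5*x) + B*sin(5*x). Substituting and equating the coefficients of cos(5x) and sin(5x) gives A = -3/410, B = -27/410, so y_p = -27*sin(5*x)/410 - 3*cos(5*x)/410.
General solution: y = -27*sin(5*x)/410 - 3*cos(5*x)/410 + C1*exp(-5*x) + C2*exp(4*x).
Apply the initial conditions: y(0) = -3/410 + C1 + C2 = 1 and y'(0) = -27/82 - 5*C1 + 4*C2 = 1. Solving gives C1 = 3/10, C2 = 29/41.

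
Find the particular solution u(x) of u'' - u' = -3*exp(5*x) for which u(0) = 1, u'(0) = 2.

u = -8/5 - 3*exp(5*x)/20 + 11*exp(x)/4

Characteristic equation r² - r = 0 factors as (r - 1)r = 0, so r = 1, 0.
Hence u_h = C1*exp(x) + C2.
Try u_p = A*exp(5*x). Substituting into the equation and dividing by exp(5*x) gives A = -3/20, so u_p = -3*exp(5*x)/20.
General solution: u = C2 - 3*exp(5*x)/20 + C1*exp(x).
Apply the initial conditions: u(0) = -3/20 + C1 + C2 = 1 and u'(0) = -3/4 + C1 = 2. Solving gives C1 = 11/4, C2 = -8/5.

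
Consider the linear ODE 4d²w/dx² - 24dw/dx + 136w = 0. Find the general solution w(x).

Divide through by 4: w'' - 6w' + 34w = 0.
Characteristic equation r² - 6r + 34 = 0 has discriminant (-6)² - 4·(34) = -100 < 0, so r = 3 ± 5i.
Hence w_h = C1*cos(5*x)*exp(3*x) + C2*exp(3*x)*sin(5*x).

w = C1*cos(5*x)*exp(3*x) + C2*exp(3*x)*sin(5*x)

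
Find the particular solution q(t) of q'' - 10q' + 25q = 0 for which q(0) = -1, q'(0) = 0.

q = -exp(5*t) + 5*t*exp(5*t)

Characteristic equation r² - 10r + 25 = 0 has discriminant (-10)² - 4·(25) = 0, so r = 5 is a repeated root.
Hence q_h = (C1 + C2*t)*exp(5*t).
Apply the initial conditions: q(0) = C1 = -1 and q'(0) = C2 + 5*C1 = 0. Solving gives C1 = -1, C2 = 5.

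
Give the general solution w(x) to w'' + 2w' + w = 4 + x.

Characteristic equation r² + 2r + 1 = 0 has discriminant (2)² - 4·(1) = 0, so r = -1 is a repeated root.
Hence w_h = (C1 + C2*x)*exp(-x).
For the particular solution try w_p = A0 + A1*x. Substituting and matching coefficients of each power of x gives A0 = 2, A1 = 1, so w_p = 2 + x.

w = 2 + x + C1*exp(-x) + C2*x*exp(-x)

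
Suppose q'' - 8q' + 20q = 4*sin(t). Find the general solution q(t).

Characteristic equation r² - 8r + 20 = 0 has discriminant (-8)² - 4·(20) = -16 < 0, so r = 4 ± 2i.
Hence q_h = C1*cos(2*t)*exp(4*t) + C2*exp(4*t)*sin(2*t).
Try q_p = A*cos(t) + B*sin(t). Substituting and equating the coefficients of cos(t) and sin(t) gives A = 32/425, B = 76/425, so q_p = 32*cos(t)/425 + 76*sin(t)/425.

q = 32*cos(t)/425 + 76*sin(t)/425 + C1*cos(2*t)*exp(4*t) + C2*exp(4*t)*sin(2*t)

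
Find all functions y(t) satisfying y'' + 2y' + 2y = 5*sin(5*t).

Characteristic equation r² + 2r + 2 = 0 has discriminant (2)² - 4·(2) = -4 < 0, so r = -1 ± i.
Hence y_h = C1*cos(t)*exp(-t) + C2*exp(-t)*sin(t).
Try y_p = A*cos(5*t) + B*sin(5*t). Substituting and equating the coefficients of cos(5t) and sin(5t) gives A = -50/629, B = -115/629, so y_p = -115*sin(5*t)/629 - 50*cos(5*t)/629.

y = -115*sin(5*t)/629 - 50*cos(5*t)/629 + C1*cos(t)*exp(-t) + C2*exp(-t)*sin(t)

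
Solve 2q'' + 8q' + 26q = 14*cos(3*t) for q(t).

q = 7*cos(3*t)/40 + 21*sin(3*t)/40 + C1*cos(3*t)*exp(-2*t) + C2*exp(-2*t)*sin(3*t)

Divide through by 2: q'' + 4q' + 13q = 7*cos(3*t).
Characteristic equation r² + 4r + 13 = 0 has discriminant (4)² - 4·(13) = -36 < 0, so r = -2 ± 3i.
Hence q_h = C1*cos(3*t)*exp(-2*t) + C2*exp(-2*t)*sin(3*t).
Try q_p = A*cos(3*t) + B*sin(3*t). Substituting and equating the coefficients of cos(3t) and sin(3t) gives A = 7/40, B = 21/40, so q_p = 7*cos(3*t)/40 + 21*sin(3*t)/40.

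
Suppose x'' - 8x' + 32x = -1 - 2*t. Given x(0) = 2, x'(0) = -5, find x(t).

x = -3/64 - t/16 - 105*exp(4*t)*sin(4*t)/32 + 131*cos(4*t)*exp(4*t)/64

Characteristic equation r² - 8r + 32 = 0 has discriminant (-8)² - 4·(32) = -64 < 0, so r = 4 ± 4i.
Hence x_h = C1*cos(4*t)*exp(4*t) + C2*exp(4*t)*sin(4*t).
For the particular solution try x_p = A0 + A1*t. Substituting and matching coefficients of each power of t gives A0 = -3/64, A1 = -1/16, so x_p = -3/64 - t/16.
General solution: x = -3/64 - t/16 + C1*cos(4*t)*exp(4*t) + C2*exp(4*t)*sin(4*t).
Apply the initial conditions: x(0) = -3/64 + C1 = 2 and x'(0) = -1/16 + 4*C1 + 4*C2 = -5. Solving gives C1 = 131/64, C2 = -105/32.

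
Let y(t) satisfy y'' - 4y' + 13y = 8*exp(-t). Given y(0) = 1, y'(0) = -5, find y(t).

Characteristic equation r² - 4r + 13 = 0 has discriminant (-4)² - 4·(13) = -36 < 0, so r = 2 ± 3i.
Hence y_h = C1*cos(3*t)*exp(2*t) + C2*exp(2*t)*sin(3*t).
Try y_p = A*exp(-t). Substituting into the equation and dividing by exp(-t) gives A = 4/9, so y_p = 4*exp(-t)/9.
General solution: y = 4*exp(-t)/9 + C1*cos(3*t)*exp(2*t) + C2*exp(2*t)*sin(3*t).
Apply the initial conditions: y(0) = 4/9 + C1 = 1 and y'(0) = -4/9 + 2*C1 + 3*C2 = -5. Solving gives C1 = 5/9, C2 = -17/9.

y = 4*exp(-t)/9 - 17*exp(2*t)*sin(3*t)/9 + 5*cos(3*t)*exp(2*t)/9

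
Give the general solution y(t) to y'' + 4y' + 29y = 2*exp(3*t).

y = exp(3*t)/25 + C1*cos(5*t)*exp(-2*t) + C2*exp(-2*t)*sin(5*t)

Characteristic equation r² + 4r + 29 = 0 has discriminant (4)² - 4·(29) = -100 < 0, so r = -2 ± 5i.
Hence y_h = C1*cos(5*t)*exp(-2*t) + C2*exp(-2*t)*sin(5*t).
Try y_p = A*exp(3*t). Substituting into the equation and dividing by exp(3*t) gives A = 1/25, so y_p = exp(3*t)/25.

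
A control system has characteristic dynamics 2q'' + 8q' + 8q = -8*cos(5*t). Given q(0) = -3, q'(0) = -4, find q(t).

Divide through by 2: q'' + 4q' + 4q = -4*cos(5*t).
Characteristic equation r² + 4r + 4 = 0 has discriminant (4)² - 4·(4) = 0, so r = -2 is a repeated root.
Hence q_h = (C1 + C2*t)*exp(-2*t).
Try q_p = A*cos(5*t) + B*sin(5*t). Substituting and equating the coefficients of cos(5t) and sin(5t) gives A = 84/841, B = -80/841, so q_p = -80*sin(5*t)/841 + 84*cos(5*t)/841.
General solution: q = -80*sin(5*t)/841 + 84*cos(5*t)/841 + C1*exp(-2*t) + C2*t*exp(-2*t).
Apply the initial conditions: q(0) = 84/841 + C1 = -3 and q'(0) = -400/841 + C2 - 2*C1 = -4. Solving gives C1 = -2607/841, C2 = -282/29.

q = -2607*exp(-2*t)/841 - 80*sin(5*t)/841 + 84*cos(5*t)/841 - 282*t*exp(-2*t)/29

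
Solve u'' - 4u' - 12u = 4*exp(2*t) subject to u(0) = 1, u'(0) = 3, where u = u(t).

Characteristic equation r² - 4r - 12 = 0 factors as (r + 2)(r - 6) = 0, so r = -2, 6.
Hence u_h = C1*exp(-2*t) + C2*exp(6*t).
Try u_p = A*exp(2*t). Substituting into the equation and dividing by exp(2*t) gives A = -1/4, so u_p = -exp(2*t)/4.
General solution: u = -exp(2*t)/4 + C1*exp(-2*t) + C2*exp(6*t).
Apply the initial conditions: u(0) = -1/4 + C1 + C2 = 1 and u'(0) = -1/2 - 2*C1 + 6*C2 = 3. Solving gives C1 = 1/2, C2 = 3/4.

u = exp(-2*t)/2 - exp(2*t)/4 + 3*exp(6*t)/4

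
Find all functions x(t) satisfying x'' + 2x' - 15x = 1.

x = -1/15 + C1*exp(-5*t) + C2*exp(3*t)

Characteristic equation r² + 2r - 15 = 0 factors as (r + 5)(r - 3) = 0, so r = -5, 3.
Hence x_h = C1*exp(-5*t) + C2*exp(3*t).
For the particular solution try x_p = A0. Substituting and matching coefficients of each power of t gives A0 = -1/15, so x_p = -1/15.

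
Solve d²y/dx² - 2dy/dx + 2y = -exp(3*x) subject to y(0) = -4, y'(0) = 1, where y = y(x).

Characteristic equation r² - 2r + 2 = 0 has discriminant (-2)² - 4·(2) = -4 < 0, so r = 1 ± i.
Hence y_h = C1*cos(x)*exp(x) + C2*exp(x)*sin(x).
Try y_p = A*exp(3*x). Substituting into the equation and dividing by exp(3*x) gives A = -1/5, so y_p = -exp(3*x)/5.
General solution: y = -exp(3*x)/5 + C1*cos(x)*exp(x) + C2*exp(x)*sin(x).
Apply the initial conditions: y(0) = -1/5 + C1 = -4 and y'(0) = -3/5 + C1 + C2 = 1. Solving gives C1 = -19/5, C2 = 27/5.

y = -exp(3*x)/5 - 19*cos(x)*exp(x)/5 + 27*exp(x)*sin(x)/5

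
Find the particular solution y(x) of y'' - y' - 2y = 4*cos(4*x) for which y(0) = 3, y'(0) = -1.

y = -18*cos(4*x)/85 - 4*sin(4*x)/85 + 4*exp(2*x)/5 + 41*exp(-x)/17

Characteristic equation r² - r - 2 = 0 factors as (r + 1)(r - 2) = 0, so r = -1, 2.
Hence y_h = C1*exp(-x) + C2*exp(2*x).
Try y_p = A*cos(4*x) + B*sin(4*x). Substituting and equating the coefficients of cos(4x) and sin(4x) gives A = -18/85, B = -4/85, so y_p = -18*cos(4*x)/85 - 4*sin(4*x)/85.
General solution: y = -18*cos(4*x)/85 - 4*sin(4*x)/85 + C1*exp(-x) + C2*exp(2*x).
Apply the initial conditions: y(0) = -18/85 + C1 + C2 = 3 and y'(0) = -16/85 - C1 + 2*C2 = -1. Solving gives C1 = 41/17, C2 = 4/5.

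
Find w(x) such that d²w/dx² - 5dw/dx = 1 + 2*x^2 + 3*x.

Characteristic equation r² - 5r = 0 factors as (r - 5)r = 0, so r = 5, 0.
Hence w_h = C1*exp(5*x) + C2.
Since 0 is a characteristic root (multiplicity 1), multiply the polynomial trial by x: try w_p = x*(A0 + A1*x + A2*x^2). Substituting and matching coefficients of each power of x gives A0 = -44/125, A1 = -19/50, A2 = -2/15, so w_p = -44*x/125 - 19*x^2/50 - 2*x^3/15.

w = C2 - 44*x/125 - 19*x**2/50 - 2*x**3/15 + C1*exp(5*x)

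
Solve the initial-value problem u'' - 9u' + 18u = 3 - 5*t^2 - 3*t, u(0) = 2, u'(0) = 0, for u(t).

Characteristic equation r² - 9r + 18 = 0 factors as (r - 3)(r - 6) = 0, so r = 3, 6.
Hence u_h = C1*exp(3*t) + C2*exp(6*t).
For the particular solution try u_p = A0 + A1*t + A2*t^2. Substituting and matching coefficients of each power of t gives A0 = -2/81, A1 = -4/9, A2 = -5/18, so u_p = -2/81 - 5*t^2/18 - 4*t/9.
General solution: u = -2/81 - 5*t^2/18 - 4*t/9 + C1*exp(3*t) + C2*exp(6*t).
Apply the initial conditions: u(0) = -2/81 + C1 + C2 = 2 and u'(0) = -4/9 + 3*C1 + 6*C2 = 0. Solving gives C1 = 316/81, C2 = -152/81.

u = -2/81 - 152*exp(6*t)/81 - 5*t**2/18 - 4*t/9 + 316*exp(3*t)/81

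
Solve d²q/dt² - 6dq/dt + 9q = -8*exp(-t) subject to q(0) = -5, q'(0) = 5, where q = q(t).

Characteristic equation r² - 6r + 9 = 0 has discriminant (-6)² - 4·(9) = 0, so r = 3 is a repeated root.
Hence q_h = (C1 + C2*t)*exp(3*t).
Try q_p = A*exp(-t). Substituting into the equation and dividing by exp(-t) gives A = -1/2, so q_p = -exp(-t)/2.
General solution: q = -exp(-t)/2 + C1*exp(3*t) + C2*t*exp(3*t).
Apply the initial conditions: q(0) = -1/2 + C1 = -5 and q'(0) = 1/2 + C2 + 3*C1 = 5. Solving gives C1 = -9/2, C2 = 18.

q = -9*exp(3*t)/2 - exp(-t)/2 + 18*t*exp(3*t)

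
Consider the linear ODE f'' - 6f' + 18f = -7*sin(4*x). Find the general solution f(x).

Characteristic equation r² - 6r + 18 = 0 has discriminant (-6)² - 4·(18) = -36 < 0, so r = 3 ± 3i.
Hence f_h = C1*cos(3*x)*exp(3*x) + C2*exp(3*x)*sin(3*x).
Try f_p = A*cos(4*x) + B*sin(4*x). Substituting and equating the coefficients of cos(4x) and sin(4x) gives A = -42/145, B = -7/290, so f_p = -42*cos(4*x)/145 - 7*sin(4*x)/290.

f = -42*cos(4*x)/145 - 7*sin(4*x)/290 + C1*cos(3*x)*exp(3*x) + C2*exp(3*x)*sin(3*x)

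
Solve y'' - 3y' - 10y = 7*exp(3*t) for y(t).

y = -7*exp(3*t)/10 + C1*exp(-2*t) + C2*exp(5*t)

Characteristic equation r² - 3r - 10 = 0 factors as (r + 2)(r - 5) = 0, so r = -2, 5.
Hence y_h = C1*exp(-2*t) + C2*exp(5*t).
Try y_p = A*exp(3*t). Substituting into the equation and dividing by exp(3*t) gives A = -7/10, so y_p = -7*exp(3*t)/10.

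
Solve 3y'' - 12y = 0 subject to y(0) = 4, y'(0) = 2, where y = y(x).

y = 3*exp(-2*x)/2 + 5*exp(2*x)/2

Divide through by 3: y'' - 4y = 0.
Characteristic equation r² - 4 = 0 factors as (r - 2)(r + 2) = 0, so r = 2, -2.
Hence y_h = C1*exp(2*x) + C2*exp(-2*x).
Apply the initial conditions: y(0) = C1 + C2 = 4 and y'(0) = -2*C2 + 2*C1 = 2. Solving gives C1 = 5/2, C2 = 3/2.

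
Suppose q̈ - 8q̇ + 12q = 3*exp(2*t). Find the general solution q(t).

Characteristic equation r² - 8r + 12 = 0 factors as (r - 6)(r - 2) = 0, so r = 6, 2.
Hence q_h = C1*exp(6*t) + C2*exp(2*t).
Since exp(2*t) solves the homogeneous equation (r = 2 is a root of multiplicity 1), multiply the trial by t. Try q_p = A*t*exp(2*t). Substituting into the equation and dividing by exp(2*t) gives A = -3/4, so q_p = -3*t*exp(2*t)/4.

q = C1*exp(6*t) + C2*exp(2*t) - 3*t*exp(2*t)/4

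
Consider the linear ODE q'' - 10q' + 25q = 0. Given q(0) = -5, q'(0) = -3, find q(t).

Characteristic equation r² - 10r + 25 = 0 has discriminant (-10)² - 4·(25) = 0, so r = 5 is a repeated root.
Hence q_h = (C1 + C2*t)*exp(5*t).
Apply the initial conditions: q(0) = C1 = -5 and q'(0) = C2 + 5*C1 = -3. Solving gives C1 = -5, C2 = 22.

q = -5*exp(5*t) + 22*t*exp(5*t)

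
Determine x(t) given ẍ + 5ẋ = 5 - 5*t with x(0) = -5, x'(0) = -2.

Characteristic equation r² + 5r = 0 factors as (r + 5)r = 0, so r = -5, 0.
Hence x_h = C1*exp(-5*t) + C2.
Since 0 is a characteristic root (multiplicity 1), multiply the polynomial trial by t: try x_p = t*(A0 + A1*t). Substituting and matching coefficients of each power of t gives A0 = 6/5, A1 = -1/2, so x_p = -t^2/2 + 6*t/5.
General solution: x = C2 - t^2/2 + 6*t/5 + C1*exp(-5*t).
Apply the initial conditions: x(0) = C1 + C2 = -5 and x'(0) = 6/5 - 5*C1 = -2. Solving gives C1 = 16/25, C2 = -141/25.

x = -141/25 - t**2/2 + 6*t/5 + 16*exp(-5*t)/25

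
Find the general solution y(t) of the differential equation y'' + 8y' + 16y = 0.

Characteristic equation r² + 8r + 16 = 0 has discriminant (8)² - 4·(16) = 0, so r = -4 is a repeated root.
Hence y_h = (C1 + C2*t)*exp(-4*t).

y = C1*exp(-4*t) + C2*t*exp(-4*t)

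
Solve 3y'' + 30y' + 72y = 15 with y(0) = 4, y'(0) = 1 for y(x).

y = 5/24 - 97*exp(-6*x)/12 + 95*exp(-4*x)/8

Divide through by 3: y'' + 10y' + 24y = 5.
Characteristic equation r² + 10r + 24 = 0 factors as (r + 4)(r + 6) = 0, so r = -4, -6.
Hence y_h = C1*exp(-4*x) + C2*exp(-6*x).
For the particular solution try y_p = A0. Substituting and matching coefficients of each power of x gives A0 = 5/24, so y_p = 5/24.
General solution: y = 5/24 + C1*exp(-4*x) + C2*exp(-6*x).
Apply the initial conditions: y(0) = 5/24 + C1 + C2 = 4 and y'(0) = -6*C2 - 4*C1 = 1. Solving gives C1 = 95/8, C2 = -97/12.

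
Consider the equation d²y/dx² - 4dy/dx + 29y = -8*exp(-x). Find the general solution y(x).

Characteristic equation r² - 4r + 29 = 0 has discriminant (-4)² - 4·(29) = -100 < 0, so r = 2 ± 5i.
Hence y_h = C1*cos(5*x)*exp(2*x) + C2*exp(2*x)*sin(5*x).
Try y_p = A*exp(-x). Substituting into the equation and dividing by exp(-x) gives A = -4/17, so y_p = -4*exp(-x)/17.

y = -4*exp(-x)/17 + C1*cos(5*x)*exp(2*x) + C2*exp(2*x)*sin(5*x)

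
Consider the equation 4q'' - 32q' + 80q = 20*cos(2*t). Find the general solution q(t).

Divide through by 4: q'' - 8q' + 20q = 5*cos(2*t).
Characteristic equation r² - 8r + 20 = 0 has discriminant (-8)² - 4·(20) = -16 < 0, so r = 4 ± 2i.
Hence q_h = C1*cos(2*t)*exp(4*t) + C2*exp(4*t)*sin(2*t).
Try q_p = A*cos(2*t) + B*sin(2*t). Substituting and equating the coefficients of cos(2t) and sin(2t) gives A = 5/32, B = -5/32, so q_p = -5*sin(2*t)/32 + 5*cos(2*t)/32.

q = -5*sin(2*t)/32 + 5*cos(2*t)/32 + C1*cos(2*t)*exp(4*t) + C2*exp(4*t)*sin(2*t)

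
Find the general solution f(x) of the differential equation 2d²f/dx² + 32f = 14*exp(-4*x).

f = 7*exp(-4*x)/32 + C1*cos(4*x) + C2*sin(4*x)

Divide through by 2: f'' + 16f = 7*exp(-4*x).
Characteristic equation r² + 16 = 0 has discriminant (0)² - 4·(16) = -64 < 0, so r = ± 4i.
Hence f_h = C1*cos(4*x) + C2*sin(4*x).
Try f_p = A*exp(-4*x). Substituting into the equation and dividing by exp(-4*x) gives A = 7/32, so f_p = 7*exp(-4*x)/32.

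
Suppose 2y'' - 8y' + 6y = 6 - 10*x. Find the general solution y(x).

Divide through by 2: y'' - 4y' + 3y = 3 - 5*x.
Characteristic equation r² - 4r + 3 = 0 factors as (r - 1)(r - 3) = 0, so r = 1, 3.
Hence y_h = C1*exp(x) + C2*exp(3*x).
For the particular solution try y_p = A0 + A1*x. Substituting and matching coefficients of each power of x gives A0 = -11/9, A1 = -5/3, so y_p = -11/9 - 5*x/3.

y = -11/9 - 5*x/3 + C1*exp(x) + C2*exp(3*x)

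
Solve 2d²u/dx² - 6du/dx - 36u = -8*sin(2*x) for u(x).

Divide through by 2: u'' - 3u' - 18u = -4*sin(2*x).
Characteristic equation r² - 3r - 18 = 0 factors as (r - 6)(r + 3) = 0, so r = 6, -3.
Hence u_h = C1*exp(6*x) + C2*exp(-3*x).
Try u_p = A*cos(2*x) + B*sin(2*x). Substituting and equating the coefficients of cos(2x) and sin(2x) gives A = -3/65, B = 11/65, so u_p = -3*cos(2*x)/65 + 11*sin(2*x)/65.

u = -3*cos(2*x)/65 + 11*sin(2*x)/65 + C1*exp(6*x) + C2*exp(-3*x)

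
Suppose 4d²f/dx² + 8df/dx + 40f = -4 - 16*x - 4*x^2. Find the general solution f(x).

Divide through by 4: f'' + 2f' + 10f = -1 - x^2 - 4*x.
Characteristic equation r² + 2r + 10 = 0 has discriminant (2)² - 4·(10) = -36 < 0, so r = -1 ± 3i.
Hence f_h = C1*cos(3*x)*exp(-x) + C2*exp(-x)*sin(3*x).
For the particular solution try f_p = A0 + A1*x + A2*x^2. Substituting and matching coefficients of each power of x gives A0 = -1/125, A1 = -9/25, A2 = -1/10, so f_p = -1/125 - 9*x/25 - x^2/10.

f = -1/125 - 9*x/25 - x**2/10 + C1*cos(3*x)*exp(-x) + C2*exp(-x)*sin(3*x)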